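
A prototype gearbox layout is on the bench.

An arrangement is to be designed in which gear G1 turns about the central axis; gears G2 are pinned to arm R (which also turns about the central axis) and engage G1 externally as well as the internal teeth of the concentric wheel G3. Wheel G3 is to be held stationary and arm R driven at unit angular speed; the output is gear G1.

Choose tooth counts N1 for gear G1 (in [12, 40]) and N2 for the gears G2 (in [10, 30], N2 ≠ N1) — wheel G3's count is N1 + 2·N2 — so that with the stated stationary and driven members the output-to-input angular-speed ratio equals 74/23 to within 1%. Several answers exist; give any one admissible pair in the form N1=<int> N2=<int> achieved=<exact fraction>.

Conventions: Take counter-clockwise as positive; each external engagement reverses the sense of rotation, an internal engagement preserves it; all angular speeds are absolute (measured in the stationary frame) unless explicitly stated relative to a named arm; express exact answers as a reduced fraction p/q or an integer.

N1=23 N2=14 achieved=74/23

design class (target 74/23): planetary set
Willis with ω_ring = 0: ω_sun/ω_arm = (N1+N3)/N1; set equal to 74/23  ⇒  N3/N1 = 74/23 − 1 = 51/23
N3 = N1 + 2·N2  ⇒  N2/N1 = (N3/N1 − 1)/2 = (51/23 − 1)/2 = 14/23
smallest multiple with N1 ≥ 12 and N2 ≥ 10: k = 1  ⇒  N1 = 1·23 = 23, N2 = 1·14 = 14 (N1 ≤ 40, N2 ≤ 30, N2 ≠ N1 ✓), N3 = 23 + 2·14 = 51
check: (N1+N3)/N1 with N1 = 23, N3 = 51 gives 74/23; |achieved − target| = 0 ≤ 37/1150 ✓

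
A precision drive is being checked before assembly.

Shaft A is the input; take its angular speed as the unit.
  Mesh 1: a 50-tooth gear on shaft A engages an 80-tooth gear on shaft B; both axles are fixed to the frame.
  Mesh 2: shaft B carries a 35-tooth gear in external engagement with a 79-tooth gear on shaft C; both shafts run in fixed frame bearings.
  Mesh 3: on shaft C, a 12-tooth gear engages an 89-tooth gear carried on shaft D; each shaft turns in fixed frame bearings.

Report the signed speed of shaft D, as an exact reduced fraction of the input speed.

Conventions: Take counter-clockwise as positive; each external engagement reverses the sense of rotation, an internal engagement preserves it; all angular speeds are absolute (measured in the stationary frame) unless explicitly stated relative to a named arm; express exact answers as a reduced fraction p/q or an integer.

-525/14062

3-mesh fixed-axis compound train (all bearings frame-fixed)
mesh 1 [50T→80T]: |ω|/ω_in = 1×50/80 = 5/8, sense flips to −
mesh 2 [35T→79T]: |ω|/ω_in = (5/8)×35/79 = 175/632, sense flips to +
mesh 3 [12T→89T]: |ω|/ω_in = (175/632)×12/89 = 525/14062, sense flips to −
signed output speed (× input speed) = -525/14062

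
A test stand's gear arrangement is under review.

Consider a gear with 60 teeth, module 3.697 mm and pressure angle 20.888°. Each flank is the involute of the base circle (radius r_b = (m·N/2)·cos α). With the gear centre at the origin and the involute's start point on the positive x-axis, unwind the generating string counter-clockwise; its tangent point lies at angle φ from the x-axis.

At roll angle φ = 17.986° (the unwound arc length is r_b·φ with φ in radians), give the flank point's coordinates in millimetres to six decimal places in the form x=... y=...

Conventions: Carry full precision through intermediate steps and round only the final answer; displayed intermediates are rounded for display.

class = single-mesh tooth geometry [base-circle involute, m = 3.697, 60T]
pitch radius r_p = m·N/2 = 3.697·60/2 = 110.910000
base radius r_b = r_p·cos α = 110.910000·cos 20.888° = 103.620903
roll angle φ = 17.986° = 0.31391492 rad
x = r_b·(cos φ + φ·sin φ) = 108.601347
y = r_b·(sin φ − φ·cos φ) = 1.057977

x=108.601347 y=1.057977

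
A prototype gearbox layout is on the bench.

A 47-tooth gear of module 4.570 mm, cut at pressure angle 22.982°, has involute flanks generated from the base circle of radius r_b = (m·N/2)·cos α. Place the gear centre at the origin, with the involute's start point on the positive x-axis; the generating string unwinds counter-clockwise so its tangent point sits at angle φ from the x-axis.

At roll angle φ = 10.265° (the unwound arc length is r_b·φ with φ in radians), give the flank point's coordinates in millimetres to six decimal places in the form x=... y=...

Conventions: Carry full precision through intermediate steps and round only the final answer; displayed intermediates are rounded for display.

single-mesh involute tooth geometry (47T wheel at module 4.570)
pitch radius r_p = m·N/2 = 4.570·47/2 = 107.395000
base radius r_b = r_p·cos α = 107.395000·cos 22.982° = 98.870797
roll angle φ = 10.265° = 0.17915805 rad
x = r_b·(cos φ + φ·sin φ) = 100.444845
y = r_b·(sin φ − φ·cos φ) = 0.188913

x=100.444845 y=0.188913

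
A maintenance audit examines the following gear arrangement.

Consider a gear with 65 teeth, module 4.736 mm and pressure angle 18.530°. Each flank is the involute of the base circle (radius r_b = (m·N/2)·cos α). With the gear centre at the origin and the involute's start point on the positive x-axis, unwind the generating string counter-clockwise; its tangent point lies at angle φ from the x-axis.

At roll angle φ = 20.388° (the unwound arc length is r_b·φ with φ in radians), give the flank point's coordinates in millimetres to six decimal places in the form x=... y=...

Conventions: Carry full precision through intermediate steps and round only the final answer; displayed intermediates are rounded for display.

topology: single-mesh involute geometry — m = 4.736, N = 65
pitch radius r_p = m·N/2 = 4.736·65/2 = 153.920000
base radius r_b = r_p·cos α = 153.920000·cos 18.530° = 145.940385
roll angle φ = 20.388° = 0.35583773 rad
x = r_b·(cos φ + φ·sin φ) = 154.889479
y = r_b·(sin φ − φ·cos φ) = 2.164219

x=154.889479 y=2.164219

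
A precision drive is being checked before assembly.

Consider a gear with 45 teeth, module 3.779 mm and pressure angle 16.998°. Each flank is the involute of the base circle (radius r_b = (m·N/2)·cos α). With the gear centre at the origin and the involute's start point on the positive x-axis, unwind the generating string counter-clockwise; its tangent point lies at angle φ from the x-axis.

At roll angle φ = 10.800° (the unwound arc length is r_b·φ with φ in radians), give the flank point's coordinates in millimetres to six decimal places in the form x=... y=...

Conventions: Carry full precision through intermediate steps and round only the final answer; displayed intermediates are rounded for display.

recognized (one wheel, involute flank): single-mesh tooth geometry, m = 3.779, N = 45
pitch radius r_p = m·N/2 = 3.779·45/2 = 85.027500
base radius r_b = r_p·cos α = 85.027500·cos 16.998° = 81.313070
roll angle φ = 10.800° = 0.18849556 rad
x = r_b·(cos φ + φ·sin φ) = 82.744814
y = r_b·(sin φ − φ·cos φ) = 0.180883

x=82.744814 y=0.180883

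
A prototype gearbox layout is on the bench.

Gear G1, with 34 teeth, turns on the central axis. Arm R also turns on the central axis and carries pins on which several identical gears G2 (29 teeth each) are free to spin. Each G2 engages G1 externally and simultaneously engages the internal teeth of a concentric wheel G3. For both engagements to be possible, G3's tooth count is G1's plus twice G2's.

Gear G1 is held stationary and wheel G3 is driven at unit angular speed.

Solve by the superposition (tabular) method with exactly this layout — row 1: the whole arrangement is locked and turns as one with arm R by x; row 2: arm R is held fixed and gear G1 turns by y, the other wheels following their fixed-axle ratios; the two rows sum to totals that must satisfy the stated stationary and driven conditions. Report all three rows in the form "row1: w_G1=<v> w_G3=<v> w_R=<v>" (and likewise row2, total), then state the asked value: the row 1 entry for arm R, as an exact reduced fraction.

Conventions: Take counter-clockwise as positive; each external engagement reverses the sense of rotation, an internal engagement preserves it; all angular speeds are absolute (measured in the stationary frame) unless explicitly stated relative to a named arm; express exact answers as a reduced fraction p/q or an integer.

topology: planetary set — G1 34T / G2 29T / G3 92T, arm = carrier (Willis)
row 1: whole set turns with the arm by x
row 2 — arm fixed, fixed-axis ratios: sun y, ring −(34/92)·y, arm 0
boundary: total ω_sun = x + y = 0 and total ω_ring = x − (34/92)·y = 1  ⇒  y = -46/63, x = 46/63
row 2 ring = −(34/92)·(-46/63) = 17/63
totals (row 1 + row 2): sun 46/63 + (-46/63) = 0, ring 46/63 + 17/63 = 1, arm 46/63 + 0 = 46/63
asked cell (row1, arm) = 46/63

row1: w_G1=46/63 w_G3=46/63 w_R=46/63
row2: w_G1=-46/63 w_G3=17/63 w_R=0
total: w_G1=0 w_G3=1 w_R=46/63
asked value: 46/63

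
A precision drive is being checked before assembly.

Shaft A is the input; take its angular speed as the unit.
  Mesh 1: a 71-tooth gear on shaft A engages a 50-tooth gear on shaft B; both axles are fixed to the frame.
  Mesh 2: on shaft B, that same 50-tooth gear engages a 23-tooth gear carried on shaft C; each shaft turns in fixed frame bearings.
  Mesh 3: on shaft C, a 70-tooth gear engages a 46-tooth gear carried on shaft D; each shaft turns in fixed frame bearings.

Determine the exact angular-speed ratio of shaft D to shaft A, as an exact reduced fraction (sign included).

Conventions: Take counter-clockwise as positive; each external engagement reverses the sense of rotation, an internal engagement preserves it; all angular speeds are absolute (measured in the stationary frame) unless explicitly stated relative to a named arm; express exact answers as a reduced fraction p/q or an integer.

class = fixed-axis compound train [3 meshes; 3 ratios multiply, 3 sense flips]
mesh 1 [71T→50T]: running ratio 71/50, sense −
mesh 2 [50T→23T]: running ratio 71/23, sense +
mesh 3 [70T→46T]: running ratio 2485/529, sense −
ω_out/ω_in = -2485/529

-2485/529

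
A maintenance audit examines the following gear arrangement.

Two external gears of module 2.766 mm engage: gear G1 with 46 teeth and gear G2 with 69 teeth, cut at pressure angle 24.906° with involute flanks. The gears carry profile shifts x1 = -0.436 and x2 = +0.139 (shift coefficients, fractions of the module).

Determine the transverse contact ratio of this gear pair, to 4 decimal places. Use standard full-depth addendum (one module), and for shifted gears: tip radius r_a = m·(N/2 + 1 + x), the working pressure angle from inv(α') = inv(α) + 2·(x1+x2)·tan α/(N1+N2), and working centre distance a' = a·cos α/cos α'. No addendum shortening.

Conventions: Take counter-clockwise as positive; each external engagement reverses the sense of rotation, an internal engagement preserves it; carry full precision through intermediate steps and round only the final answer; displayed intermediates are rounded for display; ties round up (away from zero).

1.5878

topology: single-mesh involute geometry — m = 2.766, 46T/69T pair
base radii: r_b1 = 57.701521, r_b2 = 86.552281
tip radii: r_a1 = 65.178024, r_a2 = 98.577474
inv(α') = inv(24.906°) + 2·(-0.436+0.139)·tan α/(46+69) = 0.02722186  ⇒  α' = 24.24917°
a' = a·cos α / cos α' = 159.0450·cos 24.906°/cos 24.24917° = 158.213273
action lengths: √(r_a1²−r_b1²) = 30.310218, √(r_a2²−r_b2²) = 47.182846
base pitch p_b = π·m·cos α = 7.881508
CR = (30.310218 + 47.182846 − 158.213273·sin 24.24917°)/7.881508 = 1.587766
contact ratio ≈ 1.5878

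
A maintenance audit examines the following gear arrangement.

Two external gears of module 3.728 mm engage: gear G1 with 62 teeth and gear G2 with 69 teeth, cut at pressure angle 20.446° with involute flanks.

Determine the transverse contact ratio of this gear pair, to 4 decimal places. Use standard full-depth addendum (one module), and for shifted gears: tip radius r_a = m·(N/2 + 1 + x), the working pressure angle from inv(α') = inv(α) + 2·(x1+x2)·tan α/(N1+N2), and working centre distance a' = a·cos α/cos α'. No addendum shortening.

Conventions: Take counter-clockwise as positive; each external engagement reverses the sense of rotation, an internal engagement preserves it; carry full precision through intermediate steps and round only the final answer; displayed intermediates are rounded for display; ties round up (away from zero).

recognized (one external pair, fixed centres): single-mesh tooth geometry, m = 3.728, N1 = 62, N2 = 69
base radii: r_b1 = 108.287428, r_b2 = 120.513428
tip radii: r_a1 = 119.296000, r_a2 = 132.344000
no profile shift: α' = α, a' = a
action lengths: √(r_a1²−r_b1²) = 50.053656, √(r_a2²−r_b2²) = 54.694131
base pitch p_b = π·m·cos α = 10.974032
CR = (50.053656 + 54.694131 − 244.184000·sin 20.44600°)/10.974032 = 1.772216
contact ratio ≈ 1.7722

1.7722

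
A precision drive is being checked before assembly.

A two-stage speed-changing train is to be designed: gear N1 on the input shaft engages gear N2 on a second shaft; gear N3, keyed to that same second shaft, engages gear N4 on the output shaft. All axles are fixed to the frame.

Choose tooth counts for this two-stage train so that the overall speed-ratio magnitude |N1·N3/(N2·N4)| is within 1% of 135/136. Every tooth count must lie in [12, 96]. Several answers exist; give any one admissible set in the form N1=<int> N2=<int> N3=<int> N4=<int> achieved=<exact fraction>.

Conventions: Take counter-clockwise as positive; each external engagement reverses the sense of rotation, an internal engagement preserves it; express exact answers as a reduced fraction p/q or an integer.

N1=15 N2=16 N3=18 N4=17 achieved=135/136

design class (target 135/136): fixed-axis compound train
target = 135/136 in lowest terms: an exact hit needs N1·N3 = k·135 and N2·N4 = k·136 for one integer k, every count in [12, 96]; additionally prefer no 1:1 stage (N1 ≠ N2, N3 ≠ N4)
k = 1: no 1:1-free in-range split of k·135 and k·136 into factor pairs; take k = 2
k = 2: N1·N3 = 270 = 15·18, N2·N4 = 272 = 16·17
achieved = 15·18/(16·17) = 135/136; |achieved − target| = 0 ≤ 27/2720 ✓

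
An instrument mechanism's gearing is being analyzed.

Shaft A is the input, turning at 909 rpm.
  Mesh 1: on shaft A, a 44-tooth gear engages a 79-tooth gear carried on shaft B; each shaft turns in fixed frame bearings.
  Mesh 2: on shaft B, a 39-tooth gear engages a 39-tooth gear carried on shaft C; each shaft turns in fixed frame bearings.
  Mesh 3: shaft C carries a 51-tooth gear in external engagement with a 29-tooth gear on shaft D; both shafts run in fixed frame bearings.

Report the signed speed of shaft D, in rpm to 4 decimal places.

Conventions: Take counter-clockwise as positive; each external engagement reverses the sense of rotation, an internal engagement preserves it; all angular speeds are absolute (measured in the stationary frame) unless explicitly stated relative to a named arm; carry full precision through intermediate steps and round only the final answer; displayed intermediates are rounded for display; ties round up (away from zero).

-890.3518 rpm

class = fixed-axis compound train [3 meshes; 3 ratios multiply, 3 sense flips]
mesh 1 [44T→79T]: ω = 909.0000×44/79 = 506.2785 rpm, sense flips to −
mesh 2 [39T→39T]: ω = 506.2785×39/39 = 506.2785 rpm, sense flips to +
mesh 3 [51T→29T]: ω = 506.2785×51/29 = 890.3518 rpm, sense flips to −
signed output speed = -890.3518 rpm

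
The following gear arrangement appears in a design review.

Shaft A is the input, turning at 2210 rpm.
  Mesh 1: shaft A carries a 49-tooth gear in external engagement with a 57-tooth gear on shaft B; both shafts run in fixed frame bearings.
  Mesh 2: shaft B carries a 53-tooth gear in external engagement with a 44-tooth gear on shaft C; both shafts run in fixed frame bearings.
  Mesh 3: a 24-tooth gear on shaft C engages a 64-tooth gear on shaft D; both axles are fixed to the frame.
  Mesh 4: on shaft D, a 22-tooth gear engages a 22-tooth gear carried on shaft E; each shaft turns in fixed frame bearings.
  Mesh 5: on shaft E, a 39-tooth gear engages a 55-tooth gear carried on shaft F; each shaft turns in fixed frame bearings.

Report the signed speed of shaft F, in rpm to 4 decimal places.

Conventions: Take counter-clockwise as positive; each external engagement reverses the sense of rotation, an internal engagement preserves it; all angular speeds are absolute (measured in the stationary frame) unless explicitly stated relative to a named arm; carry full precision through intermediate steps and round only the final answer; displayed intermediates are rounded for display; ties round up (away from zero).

topology: fixed-axis compound train — 5 meshes, A→F
mesh 1 [49T→57T]: ω = 2210.0000×49/57 = 1899.8246 rpm, sense flips to −
mesh 2 [53T→44T]: ω = 1899.8246×53/44 = 2288.4250 rpm, sense flips to +
mesh 3 [24T→64T]: ω = 2288.4250×24/64 = 858.1594 rpm, sense flips to −
mesh 4 [22T→22T]: ω = 858.1594×22/22 = 858.1594 rpm, sense flips to +
mesh 5 [39T→55T]: ω = 858.1594×39/55 = 608.5130 rpm, sense flips to −
signed output speed = -608.5130 rpm

-608.5130 rpm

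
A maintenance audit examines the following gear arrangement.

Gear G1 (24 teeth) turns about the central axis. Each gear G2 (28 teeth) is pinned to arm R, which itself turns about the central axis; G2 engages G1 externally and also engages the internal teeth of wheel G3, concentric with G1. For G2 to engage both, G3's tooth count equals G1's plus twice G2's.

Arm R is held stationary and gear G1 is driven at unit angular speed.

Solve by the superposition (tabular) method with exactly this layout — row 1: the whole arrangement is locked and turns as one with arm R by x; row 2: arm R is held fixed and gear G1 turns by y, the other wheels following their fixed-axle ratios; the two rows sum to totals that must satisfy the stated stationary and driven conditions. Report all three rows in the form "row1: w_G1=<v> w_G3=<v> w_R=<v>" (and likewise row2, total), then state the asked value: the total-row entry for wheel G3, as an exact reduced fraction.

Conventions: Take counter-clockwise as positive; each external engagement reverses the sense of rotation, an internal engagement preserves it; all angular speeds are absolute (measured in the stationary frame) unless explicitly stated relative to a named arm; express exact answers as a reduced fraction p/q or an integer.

row1: w_G1=0 w_G3=0 w_R=0
row2: w_G1=1 w_G3=-3/10 w_R=0
total: w_G1=1 w_G3=-3/10 w_R=0
asked value: -3/10

topology: planetary set — G1 24T / G2 28T / G3 80T, arm = carrier (Willis)
row 1: whole set turns with the arm by x
row 2: sun turns y, ring = −(24/80)·y, arm 0
boundary: total ω_arm = x = 0 and total ω_sun = x + y = 1  ⇒  y = 1, x = 0
row 2 ring = −(24/80)·1 = -3/10
totals (row 1 + row 2): sun 0 + 1 = 1, ring 0 + (-3/10) = -3/10, arm 0 + 0 = 0
asked cell (total, ring) = -3/10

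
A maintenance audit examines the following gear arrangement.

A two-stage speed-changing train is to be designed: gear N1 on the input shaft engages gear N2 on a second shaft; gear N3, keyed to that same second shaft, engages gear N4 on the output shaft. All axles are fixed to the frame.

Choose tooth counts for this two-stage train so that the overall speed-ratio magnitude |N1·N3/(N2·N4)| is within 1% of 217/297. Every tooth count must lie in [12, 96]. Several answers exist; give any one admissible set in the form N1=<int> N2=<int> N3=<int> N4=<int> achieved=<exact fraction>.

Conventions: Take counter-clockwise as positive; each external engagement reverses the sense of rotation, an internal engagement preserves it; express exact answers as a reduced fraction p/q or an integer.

class = fixed-axis compound train [2-stage, 217/297 wanted]
target = 217/297 in lowest terms: an exact hit needs N1·N3 = k·217 and N2·N4 = k·297 for one integer k, every count in [12, 96]; additionally prefer no 1:1 stage (N1 ≠ N2, N3 ≠ N4)
k = 1: no 1:1-free in-range split of k·217 and k·297 into factor pairs; take k = 2
k = 2: N1·N3 = 434 = 14·31, N2·N4 = 594 = 18·33
achieved = 14·31/(18·33) = 217/297; |achieved − target| = 0 ≤ 217/29700 ✓

N1=14 N2=18 N3=31 N4=33 achieved=217/297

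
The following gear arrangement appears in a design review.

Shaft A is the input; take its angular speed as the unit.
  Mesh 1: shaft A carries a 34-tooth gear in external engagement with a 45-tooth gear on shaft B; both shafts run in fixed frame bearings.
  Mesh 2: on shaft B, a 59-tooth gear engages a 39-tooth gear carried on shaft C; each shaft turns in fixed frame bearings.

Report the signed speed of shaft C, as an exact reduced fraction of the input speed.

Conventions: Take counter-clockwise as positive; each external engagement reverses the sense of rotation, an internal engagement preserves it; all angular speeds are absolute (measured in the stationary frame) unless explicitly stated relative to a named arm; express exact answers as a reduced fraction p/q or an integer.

2006/1755

2-mesh fixed-axis compound train (all bearings frame-fixed)
mesh 1 [34T→45T]: |ω|/ω_in = 1×34/45 = 34/45, sense flips to −
mesh 2 [59T→39T]: |ω|/ω_in = (34/45)×59/39 = 2006/1755, sense flips to +
signed output speed (× input speed) = 2006/1755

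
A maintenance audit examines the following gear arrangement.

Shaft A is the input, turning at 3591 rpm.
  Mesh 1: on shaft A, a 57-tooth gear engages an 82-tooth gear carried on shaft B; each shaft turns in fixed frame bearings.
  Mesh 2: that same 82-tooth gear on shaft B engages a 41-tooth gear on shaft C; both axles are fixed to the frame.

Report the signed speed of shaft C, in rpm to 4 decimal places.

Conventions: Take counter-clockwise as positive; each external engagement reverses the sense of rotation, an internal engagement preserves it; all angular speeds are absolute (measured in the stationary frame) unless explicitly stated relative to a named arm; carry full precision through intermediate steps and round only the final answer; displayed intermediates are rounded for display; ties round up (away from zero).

topology: fixed-axis compound train — 2 meshes, A→C
mesh 1 [57T→82T]: ω = 3591.0000×57/82 = 2496.1829 rpm, sense flips to −
mesh 2 [82T→41T]: ω = 2496.1829×82/41 = 4992.3659 rpm, sense flips to +
signed output speed = +4992.3659 rpm

+4992.3659 rpm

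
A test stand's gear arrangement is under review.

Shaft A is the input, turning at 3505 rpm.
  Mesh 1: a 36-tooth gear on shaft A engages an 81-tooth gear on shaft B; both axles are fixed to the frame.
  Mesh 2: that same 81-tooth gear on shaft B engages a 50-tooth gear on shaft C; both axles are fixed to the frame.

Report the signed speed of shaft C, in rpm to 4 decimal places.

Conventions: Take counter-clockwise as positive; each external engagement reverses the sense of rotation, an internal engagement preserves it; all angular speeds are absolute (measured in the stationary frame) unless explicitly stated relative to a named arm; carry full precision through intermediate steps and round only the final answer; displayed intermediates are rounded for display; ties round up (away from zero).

2-mesh fixed-axis compound train (all bearings frame-fixed)
mesh 1 [36T→81T]: ω = 3505.0000×36/81 = 1557.7778 rpm, sense flips to −
mesh 2 [81T→50T]: ω = 1557.7778×81/50 = 2523.6000 rpm, sense flips to +
signed output speed = +2523.6000 rpm

+2523.6000 rpm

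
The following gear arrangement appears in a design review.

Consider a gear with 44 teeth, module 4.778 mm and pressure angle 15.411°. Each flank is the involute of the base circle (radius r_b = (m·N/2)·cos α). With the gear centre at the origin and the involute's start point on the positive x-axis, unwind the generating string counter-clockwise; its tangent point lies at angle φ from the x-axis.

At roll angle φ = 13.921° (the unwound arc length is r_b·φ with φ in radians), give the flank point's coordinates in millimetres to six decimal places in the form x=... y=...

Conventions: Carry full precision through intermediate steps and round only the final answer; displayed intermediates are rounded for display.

recognized (one wheel, involute flank): single-mesh tooth geometry, m = 4.778, N = 44
pitch radius r_p = m·N/2 = 4.778·44/2 = 105.116000
base radius r_b = r_p·cos α = 105.116000·cos 15.411° = 101.336492
roll angle φ = 13.921° = 0.24296729 rad
x = r_b·(cos φ + φ·sin φ) = 104.283596
y = r_b·(sin φ − φ·cos φ) = 0.481639

x=104.283596 y=0.481639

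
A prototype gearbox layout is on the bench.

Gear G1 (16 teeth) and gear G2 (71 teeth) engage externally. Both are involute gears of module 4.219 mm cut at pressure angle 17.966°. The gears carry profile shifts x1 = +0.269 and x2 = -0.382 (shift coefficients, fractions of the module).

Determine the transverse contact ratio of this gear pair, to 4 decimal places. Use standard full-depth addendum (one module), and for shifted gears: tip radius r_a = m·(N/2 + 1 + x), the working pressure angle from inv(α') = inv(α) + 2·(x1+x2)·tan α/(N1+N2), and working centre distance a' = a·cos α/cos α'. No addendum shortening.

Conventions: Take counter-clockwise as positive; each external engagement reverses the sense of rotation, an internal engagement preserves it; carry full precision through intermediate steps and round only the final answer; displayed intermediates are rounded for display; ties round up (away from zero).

class = single-mesh tooth geometry [involute pair 16T × 71T, m = 4.219]
base radii: r_b1 = 32.106243, r_b2 = 142.471454
tip radii: r_a1 = 39.105911, r_a2 = 152.381842
inv(α') = inv(17.966°) + 2·(+0.269-0.382)·tan α/(16+71) = 0.00985557  ⇒  α' = 17.49389°
a' = a·cos α / cos α' = 183.5265·cos 17.966°/cos 17.49389° = 183.043644
action lengths: √(r_a1²−r_b1²) = 22.326250, √(r_a2²−r_b2²) = 54.056550
base pitch p_b = π·m·cos α = 12.608092
CR = (22.326250 + 54.056550 − 183.043644·sin 17.49389°)/12.608092 = 1.694082
contact ratio ≈ 1.6941

1.6941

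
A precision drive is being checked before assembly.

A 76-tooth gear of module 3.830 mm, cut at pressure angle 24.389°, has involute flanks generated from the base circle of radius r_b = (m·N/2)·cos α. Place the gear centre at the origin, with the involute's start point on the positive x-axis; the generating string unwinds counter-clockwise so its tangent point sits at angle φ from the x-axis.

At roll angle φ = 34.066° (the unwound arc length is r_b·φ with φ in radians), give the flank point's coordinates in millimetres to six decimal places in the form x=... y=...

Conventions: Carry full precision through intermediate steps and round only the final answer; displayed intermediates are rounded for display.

single-mesh involute tooth geometry (76T wheel at module 3.830)
pitch radius r_p = m·N/2 = 3.830·76/2 = 145.540000
base radius r_b = r_p·cos α = 145.540000·cos 24.389° = 132.552440
roll angle φ = 34.066° = 0.59456386 rad
x = r_b·(cos φ + φ·sin φ) = 153.951222
y = r_b·(sin φ − φ·cos φ) = 8.962539

x=153.951222 y=8.962539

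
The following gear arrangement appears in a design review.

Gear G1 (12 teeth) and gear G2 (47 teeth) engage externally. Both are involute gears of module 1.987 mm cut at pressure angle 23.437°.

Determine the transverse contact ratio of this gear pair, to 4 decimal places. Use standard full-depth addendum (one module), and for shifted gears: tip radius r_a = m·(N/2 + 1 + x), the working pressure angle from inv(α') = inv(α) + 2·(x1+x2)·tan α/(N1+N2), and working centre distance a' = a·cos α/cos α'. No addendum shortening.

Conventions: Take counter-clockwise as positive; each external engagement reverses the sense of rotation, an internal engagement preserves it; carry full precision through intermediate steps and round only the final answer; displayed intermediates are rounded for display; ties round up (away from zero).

recognized (one external pair, fixed centres): single-mesh tooth geometry, m = 1.987, N1 = 12, N2 = 47
base radii: r_b1 = 10.938411, r_b2 = 42.842109
tip radii: r_a1 = 13.909000, r_a2 = 48.681500
no profile shift: α' = α, a' = a
action lengths: √(r_a1²−r_b1²) = 8.591359, √(r_a2²−r_b2²) = 23.118005
base pitch p_b = π·m·cos α = 5.727338
CR = (8.591359 + 23.118005 − 58.616500·sin 23.43700°)/5.727338 = 1.465813
contact ratio ≈ 1.4658

1.4658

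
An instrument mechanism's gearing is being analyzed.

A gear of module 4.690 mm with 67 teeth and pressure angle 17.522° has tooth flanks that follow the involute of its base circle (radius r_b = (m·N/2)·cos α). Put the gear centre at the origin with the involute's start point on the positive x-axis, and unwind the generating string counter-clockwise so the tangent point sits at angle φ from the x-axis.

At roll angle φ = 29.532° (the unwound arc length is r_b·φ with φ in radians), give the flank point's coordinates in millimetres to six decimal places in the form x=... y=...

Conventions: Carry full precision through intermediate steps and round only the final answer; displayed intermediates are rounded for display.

single-mesh involute tooth geometry (67T wheel at module 4.690)
pitch radius r_p = m·N/2 = 4.690·67/2 = 157.115000
base radius r_b = r_p·cos α = 157.115000·cos 17.522° = 149.825087
roll angle φ = 29.532° = 0.51543063 rad
x = r_b·(cos φ + φ·sin φ) = 168.424558
y = r_b·(sin φ − φ·cos φ) = 6.658739

x=168.424558 y=6.658739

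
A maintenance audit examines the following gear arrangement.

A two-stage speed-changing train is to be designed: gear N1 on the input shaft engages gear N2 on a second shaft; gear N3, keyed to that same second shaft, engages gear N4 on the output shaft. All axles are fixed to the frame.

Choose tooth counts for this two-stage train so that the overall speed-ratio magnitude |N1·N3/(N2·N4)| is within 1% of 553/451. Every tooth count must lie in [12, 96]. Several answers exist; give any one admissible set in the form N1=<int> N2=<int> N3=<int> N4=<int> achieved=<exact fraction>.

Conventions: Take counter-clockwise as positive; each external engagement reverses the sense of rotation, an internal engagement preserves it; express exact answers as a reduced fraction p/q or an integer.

N1=14 N2=22 N3=79 N4=41 achieved=553/451

2-stage fixed-axis compound train for ratio 553/451
target = 553/451 in lowest terms: an exact hit needs N1·N3 = k·553 and N2·N4 = k·451 for one integer k, every count in [12, 96]; additionally prefer no 1:1 stage (N1 ≠ N2, N3 ≠ N4)
k = 1: no 1:1-free in-range split of k·553 and k·451 into factor pairs; take k = 2
k = 2: N1·N3 = 1106 = 14·79, N2·N4 = 902 = 22·41
achieved = 14·79/(22·41) = 553/451; |achieved − target| = 0 ≤ 553/45100 ✓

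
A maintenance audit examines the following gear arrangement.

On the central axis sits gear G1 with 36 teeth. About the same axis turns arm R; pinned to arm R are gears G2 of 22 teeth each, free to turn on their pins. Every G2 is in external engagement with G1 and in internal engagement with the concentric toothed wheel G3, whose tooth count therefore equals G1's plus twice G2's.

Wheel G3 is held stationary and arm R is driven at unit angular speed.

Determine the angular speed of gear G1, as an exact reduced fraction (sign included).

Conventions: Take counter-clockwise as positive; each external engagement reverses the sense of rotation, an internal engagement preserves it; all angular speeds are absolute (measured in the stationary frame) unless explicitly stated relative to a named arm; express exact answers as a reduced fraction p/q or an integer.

29/9

class = planetary set [G3 = 36+2·22 = 80; Willis about the carrier]
ring teeth: 36 + 2·22 = 80
36(ω_sun−ω_arm) = −80(ω_ring−ω_arm),  ω_ring = 0, ω_arm = 1
ω_sun = 1 − (80/36)(0−1) = 29/9
exact speed ratio = 29/9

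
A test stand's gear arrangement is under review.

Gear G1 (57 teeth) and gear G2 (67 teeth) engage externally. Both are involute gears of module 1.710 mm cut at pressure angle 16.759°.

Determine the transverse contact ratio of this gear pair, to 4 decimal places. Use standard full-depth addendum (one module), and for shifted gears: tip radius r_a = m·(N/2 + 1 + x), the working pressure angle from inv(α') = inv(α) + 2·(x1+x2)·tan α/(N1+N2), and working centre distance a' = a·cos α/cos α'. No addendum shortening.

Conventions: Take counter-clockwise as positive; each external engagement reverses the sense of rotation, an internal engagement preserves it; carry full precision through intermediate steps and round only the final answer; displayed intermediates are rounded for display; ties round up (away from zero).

2.0037

single-mesh involute tooth geometry (57T engaging 67T at module 1.710)
base radii: r_b1 = 46.665033, r_b2 = 54.851881
tip radii: r_a1 = 50.445000, r_a2 = 58.995000
no profile shift: α' = α, a' = a
action lengths: √(r_a1²−r_b1²) = 19.159141, √(r_a2²−r_b2²) = 21.718221
base pitch p_b = π·m·cos α = 5.143948
CR = (19.159141 + 21.718221 − 106.020000·sin 16.75900°)/5.143948 = 2.003684
contact ratio ≈ 2.0037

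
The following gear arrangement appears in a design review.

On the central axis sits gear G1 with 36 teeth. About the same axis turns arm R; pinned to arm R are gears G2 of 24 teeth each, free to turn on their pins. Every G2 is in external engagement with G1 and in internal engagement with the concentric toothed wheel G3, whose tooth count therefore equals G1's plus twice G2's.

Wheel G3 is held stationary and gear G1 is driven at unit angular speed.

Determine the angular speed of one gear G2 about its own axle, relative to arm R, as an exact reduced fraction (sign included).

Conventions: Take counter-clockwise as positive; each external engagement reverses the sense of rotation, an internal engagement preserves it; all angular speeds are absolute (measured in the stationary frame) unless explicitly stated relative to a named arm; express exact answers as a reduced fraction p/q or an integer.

-21/20

planetary set (36T centre, 24T on arm, 84T internal) — Willis relation
ring teeth: 36 + 2·24 = 84
36(ω_sun−ω_arm) = −84(ω_ring−ω_arm),  ω_ring = 0, ω_sun = 1
36(1−ω_arm) = −84(0−ω_arm)  ⇒  120·ω_arm = 36  ⇒  ω_arm = 3/10
sun–planet mesh: 36·(1−3/10) = −24·(ω_p−ω_arm)  ⇒  ω_p−ω_arm = -21/20
exact speed ratio = -21/20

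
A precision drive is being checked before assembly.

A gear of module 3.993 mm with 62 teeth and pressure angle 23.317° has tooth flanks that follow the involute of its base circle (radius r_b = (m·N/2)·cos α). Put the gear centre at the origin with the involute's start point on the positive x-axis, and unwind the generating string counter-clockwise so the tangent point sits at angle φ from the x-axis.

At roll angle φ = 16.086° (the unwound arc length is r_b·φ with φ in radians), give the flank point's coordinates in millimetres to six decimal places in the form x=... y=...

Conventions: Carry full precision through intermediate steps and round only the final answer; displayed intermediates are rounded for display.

class = single-mesh tooth geometry [base-circle involute, m = 3.993, 62T]
pitch radius r_p = m·N/2 = 3.993·62/2 = 123.783000
base radius r_b = r_p·cos α = 123.783000·cos 23.317° = 113.673516
roll angle φ = 16.086° = 0.28075366 rad
x = r_b·(cos φ + φ·sin φ) = 118.065642
y = r_b·(sin φ − φ·cos φ) = 0.831931

x=118.065642 y=0.831931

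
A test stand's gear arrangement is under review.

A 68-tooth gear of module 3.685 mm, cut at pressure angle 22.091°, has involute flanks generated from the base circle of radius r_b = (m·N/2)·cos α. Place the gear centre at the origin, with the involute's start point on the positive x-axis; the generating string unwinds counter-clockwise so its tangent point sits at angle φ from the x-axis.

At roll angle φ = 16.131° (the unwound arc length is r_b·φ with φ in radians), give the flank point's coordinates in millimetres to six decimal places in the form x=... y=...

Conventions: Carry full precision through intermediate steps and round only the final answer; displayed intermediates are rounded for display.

x=120.602382 y=0.856745

class = single-mesh tooth geometry [base-circle involute, m = 3.685, 68T]
pitch radius r_p = m·N/2 = 3.685·68/2 = 125.290000
base radius r_b = r_p·cos α = 125.290000·cos 22.091° = 116.092175
roll angle φ = 16.131° = 0.28153906 rad
x = r_b·(cos φ + φ·sin φ) = 120.602382
y = r_b·(sin φ − φ·cos φ) = 0.856745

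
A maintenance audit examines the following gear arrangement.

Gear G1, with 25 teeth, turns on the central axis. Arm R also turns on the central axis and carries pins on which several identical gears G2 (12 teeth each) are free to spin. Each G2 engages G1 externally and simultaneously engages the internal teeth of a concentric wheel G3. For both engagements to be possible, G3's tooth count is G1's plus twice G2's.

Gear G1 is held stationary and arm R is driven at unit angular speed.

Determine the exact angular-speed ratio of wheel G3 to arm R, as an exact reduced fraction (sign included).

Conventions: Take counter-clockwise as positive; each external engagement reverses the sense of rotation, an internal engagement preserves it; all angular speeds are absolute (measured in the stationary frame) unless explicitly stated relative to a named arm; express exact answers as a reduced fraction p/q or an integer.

topology: planetary set — G1 25T / G2 12T / G3 49T, arm = carrier (Willis)
ring teeth: 25 + 2·12 = 49
25(ω_sun−ω_arm) = −49(ω_ring−ω_arm),  ω_sun = 0, ω_arm = 1
ω_ring = 1 − (25/49)(0−1) = 74/49
ω_out/ω_in = 74/49

74/49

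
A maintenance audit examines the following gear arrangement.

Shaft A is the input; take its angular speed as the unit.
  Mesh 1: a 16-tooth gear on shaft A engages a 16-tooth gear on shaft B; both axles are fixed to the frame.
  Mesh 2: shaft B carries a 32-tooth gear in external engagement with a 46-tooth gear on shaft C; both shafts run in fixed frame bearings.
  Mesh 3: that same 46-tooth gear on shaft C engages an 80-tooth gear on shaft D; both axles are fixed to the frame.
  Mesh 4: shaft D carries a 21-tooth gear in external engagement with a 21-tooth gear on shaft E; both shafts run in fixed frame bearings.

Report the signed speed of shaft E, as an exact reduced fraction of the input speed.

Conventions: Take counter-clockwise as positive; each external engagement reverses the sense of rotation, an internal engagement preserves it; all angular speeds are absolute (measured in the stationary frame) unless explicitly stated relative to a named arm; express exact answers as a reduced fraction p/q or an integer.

4-mesh fixed-axis compound train (all bearings frame-fixed)
mesh 1 [16T→16T]: |ω|/ω_in = 1×16/16 = 1, sense flips to −
mesh 2 [32T→46T]: |ω|/ω_in = 1×32/46 = 16/23, sense flips to +
mesh 3 [46T→80T]: |ω|/ω_in = (16/23)×46/80 = 2/5, sense flips to −
mesh 4 [21T→21T]: |ω|/ω_in = (2/5)×21/21 = 2/5, sense flips to +
signed output speed (× input speed) = 2/5

2/5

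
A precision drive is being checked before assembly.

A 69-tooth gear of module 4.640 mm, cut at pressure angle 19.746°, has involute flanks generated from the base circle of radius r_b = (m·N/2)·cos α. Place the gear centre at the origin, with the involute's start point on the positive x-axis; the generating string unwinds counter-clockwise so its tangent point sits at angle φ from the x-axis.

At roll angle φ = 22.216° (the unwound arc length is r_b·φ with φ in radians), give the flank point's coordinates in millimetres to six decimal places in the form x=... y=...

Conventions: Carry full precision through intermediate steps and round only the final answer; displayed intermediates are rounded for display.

x=161.571044 y=2.883924

single-mesh involute tooth geometry (69T wheel at module 4.640)
pitch radius r_p = m·N/2 = 4.640·69/2 = 160.080000
base radius r_b = r_p·cos α = 160.080000·cos 19.746° = 150.667233
roll angle φ = 22.216° = 0.38774235 rad
x = r_b·(cos φ + φ·sin φ) = 161.571044
y = r_b·(sin φ − φ·cos φ) = 2.883924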